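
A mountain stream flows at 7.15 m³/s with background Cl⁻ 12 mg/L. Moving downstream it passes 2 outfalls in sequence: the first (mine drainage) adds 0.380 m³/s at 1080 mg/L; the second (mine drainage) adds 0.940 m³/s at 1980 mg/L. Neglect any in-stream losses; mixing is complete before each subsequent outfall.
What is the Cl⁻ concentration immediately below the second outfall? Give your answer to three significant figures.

278 mg/L

Outfall 1: combined Q = 7.530 m³/s; C = (7.150·12.00 + 0.3800·1080)/7.530 = 65.90 mg/L.
Outfall 2: combined Q = 8.470 m³/s; C = (7.530·65.90 + 0.9400·1980)/8.470 = 278.3 mg/L.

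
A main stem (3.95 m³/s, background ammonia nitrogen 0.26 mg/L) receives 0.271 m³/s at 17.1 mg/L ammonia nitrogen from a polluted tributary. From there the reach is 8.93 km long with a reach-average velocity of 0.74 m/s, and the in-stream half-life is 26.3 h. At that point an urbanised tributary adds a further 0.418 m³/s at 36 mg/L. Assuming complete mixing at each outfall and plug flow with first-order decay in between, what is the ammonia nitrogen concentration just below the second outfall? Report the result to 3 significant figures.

4.36 mg/L

After mixing, C = (3.950·0.2600 + 0.2710·17.10) / 4.221 = 5.661/4.221 = 1.341 mg/L; combined flow 4.221 m³/s.
Travel time t = 8.93·1000 / 0.74 = 12070 s = 3.352 h.
Half-life 26.3 h → k = ln 2 / 26.3 = 0.02636 h⁻¹ = 0.6325 d⁻¹.
Applying C = C₀e^(−kt): 1.341 × 0.9154 = 1.228 mg/L.
At the second outfall, C = (4.221·1.228 + 0.4180·36.00) / (4.221 + 0.4180) = 4.361 mg/L.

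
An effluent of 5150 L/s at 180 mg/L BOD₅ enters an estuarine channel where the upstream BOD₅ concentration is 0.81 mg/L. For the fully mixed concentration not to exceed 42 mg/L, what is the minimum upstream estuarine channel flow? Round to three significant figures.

17300 L/s

Set C_mix = 42: (Q·0.8100 + 5150·180.0) / (Q + 5150) = 42
→ Q = 5150·(180.0 − 42)/(42 − 0.8100) = 17250 L/s.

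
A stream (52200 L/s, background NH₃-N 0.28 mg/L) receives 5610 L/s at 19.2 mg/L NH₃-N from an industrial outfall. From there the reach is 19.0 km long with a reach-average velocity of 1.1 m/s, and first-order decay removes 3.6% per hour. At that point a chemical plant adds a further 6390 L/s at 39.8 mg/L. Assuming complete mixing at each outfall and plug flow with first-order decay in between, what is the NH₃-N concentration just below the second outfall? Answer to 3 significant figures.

5.56 mg/L

Mixed concentration C = ΣQC/ΣQ = (52200·0.2800 + 5610·19.20) / 57810 = 122300/57810 = 2.116 mg/L; combined flow 57810 L/s.
Travel time t = 19.0·1000 / 1.1 = 17270 s = 4.798 h.
3.6%/h lost → k = −ln(1 − 0.036) = 0.03666 h⁻¹.
Decay over the reach: 2.116·exp(−kt) = 2.116·0.8387 = 1.775 mg/L.
At the second outfall, C = (57810·1.775 + 6390·39.80) / (57810 + 6390) = 5.559 mg/L.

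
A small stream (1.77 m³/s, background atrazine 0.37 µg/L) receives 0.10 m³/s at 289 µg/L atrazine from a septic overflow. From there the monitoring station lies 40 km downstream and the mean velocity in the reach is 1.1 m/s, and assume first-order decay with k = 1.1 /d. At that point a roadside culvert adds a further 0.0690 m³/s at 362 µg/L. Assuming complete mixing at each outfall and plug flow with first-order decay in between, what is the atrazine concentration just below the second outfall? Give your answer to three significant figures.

22.5 µg/L

Mass balance: C = (1.770·0.3700 + 0.1000·289.0) / 1.870 = 29.55/1.870 = 15.80 µg/L; combined flow 1.870 m³/s.
Travel time t = 40·1000 / 1.1 = 36360 s = 10.10 h.
Applying C = C₀e^(−kt): 15.80 × 0.6294 = 9.948 µg/L.
Second outfall: C = (1.870·9.948 + 0.06900·362.0)/1.939 = 22.48 µg/L.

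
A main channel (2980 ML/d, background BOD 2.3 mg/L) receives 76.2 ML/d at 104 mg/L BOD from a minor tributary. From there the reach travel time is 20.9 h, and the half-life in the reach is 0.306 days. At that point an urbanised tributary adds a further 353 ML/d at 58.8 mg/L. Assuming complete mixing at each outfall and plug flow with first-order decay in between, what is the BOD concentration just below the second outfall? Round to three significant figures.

After mixing, C = (2980·2.300 + 76.20·104.0) / 3056 = 14780/3056 = 4.836 mg/L; combined flow 3056 ML/d.
Half-life 0.306 d → k = ln 2 / 0.306 = 2.265 d⁻¹.
Decay over the reach: 4.836·exp(−kt) = 4.836·0.1391 = 0.6726 mg/L.
Second outfall: C = (3056·0.6726 + 353.0·58.80)/3409 = 6.691 mg/L.

6.69 mg/L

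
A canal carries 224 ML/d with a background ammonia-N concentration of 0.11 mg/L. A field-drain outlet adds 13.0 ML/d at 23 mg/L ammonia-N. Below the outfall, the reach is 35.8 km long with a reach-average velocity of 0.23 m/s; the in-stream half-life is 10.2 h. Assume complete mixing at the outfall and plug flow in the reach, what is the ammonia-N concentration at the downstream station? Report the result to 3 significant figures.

After mixing, C = (224.0·0.1100 + 13.00·23.00) / 237.0 = 323.6/237.0 = 1.366 mg/L.
Travel time t = 35.8·1000 / 0.23 = 155700 s = 43.24 h.
Half-life 10.2 h → k = ln 2 / 10.2 = 0.06796 h⁻¹ = 1.631 d⁻¹.
Decay over the reach: 1.366·exp(−kt) = 1.366·0.05296 = 0.07232 mg/L.

0.0723 mg/L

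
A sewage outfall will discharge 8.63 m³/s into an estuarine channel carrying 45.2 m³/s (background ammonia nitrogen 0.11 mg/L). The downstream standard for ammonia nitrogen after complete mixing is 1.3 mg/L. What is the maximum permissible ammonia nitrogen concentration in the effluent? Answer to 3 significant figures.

At the limit, (Qr·Cr + Qe·Cₑ)/(Qr + Qe) = 1.3:
Cₑ = (53.83·1.3 − 45.20·0.1100) / 8.630 = 7.533 mg/L.

7.53 mg/L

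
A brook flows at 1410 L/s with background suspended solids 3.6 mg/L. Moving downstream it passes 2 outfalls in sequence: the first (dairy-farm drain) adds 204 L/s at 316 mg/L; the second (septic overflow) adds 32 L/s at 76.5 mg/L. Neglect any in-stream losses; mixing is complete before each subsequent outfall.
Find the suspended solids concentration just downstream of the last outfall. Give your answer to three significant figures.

43.7 mg/L

Below outfall 1: Q → 1614 L/s, C = (1410·3.600 + 204.0·316.0)/1614 = 43.09 mg/L.
Below outfall 2: Q → 1646 L/s, C = (1614·43.09 + 32.00·76.50)/1646 = 43.74 mg/L.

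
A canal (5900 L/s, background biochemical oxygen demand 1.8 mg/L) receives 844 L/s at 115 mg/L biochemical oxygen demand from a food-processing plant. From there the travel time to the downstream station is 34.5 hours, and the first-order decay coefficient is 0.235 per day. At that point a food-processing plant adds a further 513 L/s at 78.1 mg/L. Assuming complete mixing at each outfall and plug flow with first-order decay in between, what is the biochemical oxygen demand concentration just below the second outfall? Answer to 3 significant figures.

Mixed concentration C = ΣQC/ΣQ = (5900·1.800 + 844.0·115.0) / 6744 = 107700/6744 = 15.97 mg/L; combined flow 6744 L/s.
First-order decay: C = 15.97·exp(−k·t) = 15.97·0.7133 = 11.39 mg/L.
At the second outfall, C = (6744·11.39 + 513.0·78.10) / (6744 + 513.0) = 16.11 mg/L.

16.1 mg/L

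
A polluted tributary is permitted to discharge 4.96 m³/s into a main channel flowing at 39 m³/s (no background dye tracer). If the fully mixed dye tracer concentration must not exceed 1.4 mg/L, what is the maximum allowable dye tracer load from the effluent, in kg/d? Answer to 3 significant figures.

Mass balance at the limit: 39.00·0 + 4.960·Cₑ = 43.96·1.4 → Cₑ = 12.41 mg/L.
Load = 4.960 m³/s × 12.41 g/m³ × 86 400 s/d = 5317 kg/d.

5320 kg/d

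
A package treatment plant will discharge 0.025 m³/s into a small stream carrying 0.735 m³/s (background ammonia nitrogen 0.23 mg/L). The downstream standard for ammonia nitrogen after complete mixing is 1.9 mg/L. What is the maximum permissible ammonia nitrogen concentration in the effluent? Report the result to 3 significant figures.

At the limit, (Qr·Cr + Qe·Cₑ)/(Qr + Qe) = 1.9:
Cₑ = (0.7600·1.9 − 0.7350·0.2300) / 0.02500 = 51.00 mg/L.

51.0 mg/L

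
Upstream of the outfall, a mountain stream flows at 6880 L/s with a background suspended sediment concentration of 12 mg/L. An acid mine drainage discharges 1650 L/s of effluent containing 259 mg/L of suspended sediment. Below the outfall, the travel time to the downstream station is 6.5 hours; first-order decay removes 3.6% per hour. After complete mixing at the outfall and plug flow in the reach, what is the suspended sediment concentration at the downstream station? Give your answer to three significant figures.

Flow-weighted average: C = (6880·12.00 + 1650·259.0) / 8530 = 509900/8530 = 59.78 mg/L.
3.6%/h lost → k = −ln(1 − 0.036) = 0.03666 h⁻¹.
Applying C = C₀e^(−kt): 59.78 × 0.7880 = 47.10 mg/L.

47.1 mg/L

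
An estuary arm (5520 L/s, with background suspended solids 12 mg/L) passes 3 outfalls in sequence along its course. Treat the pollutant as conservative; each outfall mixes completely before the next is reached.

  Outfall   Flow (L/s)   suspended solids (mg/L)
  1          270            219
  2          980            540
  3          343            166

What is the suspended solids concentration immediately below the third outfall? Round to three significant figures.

100 mg/L

Outfall 1: combined Q = 5790 L/s; C = (5520·12.00 + 270.0·219.0)/5790 = 21.65 mg/L.
Outfall 2: combined Q = 6770 L/s; C = (5790·21.65 + 980.0·540.0)/6770 = 96.69 mg/L.
Outfall 3: combined Q = 7113 L/s; C = (6770·96.69 + 343.0·166.0)/7113 = 100.0 mg/L.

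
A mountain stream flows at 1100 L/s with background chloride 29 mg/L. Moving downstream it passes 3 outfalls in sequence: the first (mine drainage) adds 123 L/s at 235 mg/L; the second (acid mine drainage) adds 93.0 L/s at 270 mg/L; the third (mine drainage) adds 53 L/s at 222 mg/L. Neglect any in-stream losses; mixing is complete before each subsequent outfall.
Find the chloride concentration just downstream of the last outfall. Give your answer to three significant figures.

Outfall 1: combined Q = 1223 L/s; C = (1100·29.00 + 123.0·235.0)/1223 = 49.72 mg/L.
Outfall 2: combined Q = 1316 L/s; C = (1223·49.72 + 93.00·270.0)/1316 = 65.28 mg/L.
Outfall 3: combined Q = 1369 L/s; C = (1316·65.28 + 53.00·222.0)/1369 = 71.35 mg/L.

71.4 mg/L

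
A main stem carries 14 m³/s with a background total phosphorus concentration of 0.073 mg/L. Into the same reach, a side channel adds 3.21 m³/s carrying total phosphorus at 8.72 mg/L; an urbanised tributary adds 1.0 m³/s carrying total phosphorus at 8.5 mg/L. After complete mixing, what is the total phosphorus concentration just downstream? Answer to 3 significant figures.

After mixing, C = (14.00·0.07300 + 3.210·8.720 + 1.000·8.500) / 18.21 = 37.51/18.21 = 2.060 mg/L.

2.06 mg/L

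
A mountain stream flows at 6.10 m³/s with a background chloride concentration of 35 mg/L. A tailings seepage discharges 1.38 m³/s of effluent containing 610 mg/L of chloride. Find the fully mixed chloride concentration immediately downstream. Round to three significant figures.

141 mg/L

Mixed concentration C = ΣQC/ΣQ = (6.100·35.00 + 1.380·610.0) / 7.480 = 1055/7.480 = 141.1 mg/L.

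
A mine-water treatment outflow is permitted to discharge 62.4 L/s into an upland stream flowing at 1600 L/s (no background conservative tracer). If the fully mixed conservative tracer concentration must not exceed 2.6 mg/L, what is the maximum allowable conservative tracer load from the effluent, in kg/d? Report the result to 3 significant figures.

Mass balance at the limit: 1600·0 + 62.40·Cₑ = 1662·2.6 → Cₑ = 69.27 mg/L.
62.40 L/s = 0.06240 m³/s. Load = 0.06240 m³/s × 69.27 g/m³ × 86 400 s/d = 373.4 kg/d.

373 kg/d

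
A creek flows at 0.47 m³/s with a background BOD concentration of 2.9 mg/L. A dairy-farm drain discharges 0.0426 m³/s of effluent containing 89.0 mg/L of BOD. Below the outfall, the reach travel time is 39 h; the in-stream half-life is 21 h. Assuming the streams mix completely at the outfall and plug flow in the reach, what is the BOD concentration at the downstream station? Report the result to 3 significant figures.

2.78 mg/L

Mass balance: C = (0.4700·2.900 + 0.04260·89.00) / 0.5126 = 5.154/0.5126 = 10.06 mg/L.
Half-life 21 h → k = ln 2 / 21 = 0.03301 h⁻¹ = 0.7922 d⁻¹.
After decay, C = 10.06 × e^(−kt) = 10.06 × 0.2760 = 2.776 mg/L.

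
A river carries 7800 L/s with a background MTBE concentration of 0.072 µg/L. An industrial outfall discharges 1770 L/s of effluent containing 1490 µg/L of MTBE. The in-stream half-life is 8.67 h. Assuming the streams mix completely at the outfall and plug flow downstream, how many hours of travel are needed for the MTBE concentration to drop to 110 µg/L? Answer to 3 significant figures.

Mixed concentration C = ΣQC/ΣQ = (7800·0.07200 + 1770·1490) / 9570 = 2638000/9570 = 275.6 µg/L.
Half-life 8.67 h → k = ln 2 / 8.67 = 0.07995 h⁻¹ = 1.919 d⁻¹.
275.6·exp(−k·t) = 110 → t = ln(275.6/110)/k = 41360 s = 11.49 h.

11.5 h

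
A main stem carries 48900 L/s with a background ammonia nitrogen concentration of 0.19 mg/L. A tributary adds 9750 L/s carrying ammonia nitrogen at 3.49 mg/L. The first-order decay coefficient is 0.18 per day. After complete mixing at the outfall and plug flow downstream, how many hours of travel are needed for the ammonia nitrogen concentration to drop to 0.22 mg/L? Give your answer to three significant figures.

Mass balance: C = (48900·0.1900 + 9750·3.490) / 58650 = 43320/58650 = 0.7386 mg/L.
0.7386·exp(−k·t) = 0.22 → t = ln(0.7386/0.22)/k = 581300 s = 161.5 h.

161 h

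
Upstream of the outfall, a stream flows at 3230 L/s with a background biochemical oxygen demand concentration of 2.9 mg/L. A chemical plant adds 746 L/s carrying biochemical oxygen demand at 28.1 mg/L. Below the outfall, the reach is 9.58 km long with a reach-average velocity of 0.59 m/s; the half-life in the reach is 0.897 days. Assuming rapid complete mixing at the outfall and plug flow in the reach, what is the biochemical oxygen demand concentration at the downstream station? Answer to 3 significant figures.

6.60 mg/L

Mixed concentration C = ΣQC/ΣQ = (3230·2.900 + 746.0·28.10) / 3976 = 30330/3976 = 7.628 mg/L.
Travel time t = 9.58·1000 / 0.59 = 16240 s = 4.510 h.
Half-life 0.897 d → k = ln 2 / 0.897 = 0.7727 d⁻¹.
Applying C = C₀e^(−kt): 7.628 × 0.8648 = 6.597 mg/L.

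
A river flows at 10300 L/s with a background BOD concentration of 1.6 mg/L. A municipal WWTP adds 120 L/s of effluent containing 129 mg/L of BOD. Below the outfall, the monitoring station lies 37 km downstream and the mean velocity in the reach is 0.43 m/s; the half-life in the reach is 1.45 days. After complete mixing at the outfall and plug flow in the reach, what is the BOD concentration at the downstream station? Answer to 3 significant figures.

1.91 mg/L

Mixed concentration C = ΣQC/ΣQ = (10300·1.600 + 120.0·129.0) / 10420 = 31960/10420 = 3.067 mg/L.
Travel time t = 37·1000 / 0.43 = 86050 s = 23.90 h.
Half-life 1.45 d → k = ln 2 / 1.45 = 0.4780 d⁻¹.
Applying C = C₀e^(−kt): 3.067 × 0.6212 = 1.905 mg/L.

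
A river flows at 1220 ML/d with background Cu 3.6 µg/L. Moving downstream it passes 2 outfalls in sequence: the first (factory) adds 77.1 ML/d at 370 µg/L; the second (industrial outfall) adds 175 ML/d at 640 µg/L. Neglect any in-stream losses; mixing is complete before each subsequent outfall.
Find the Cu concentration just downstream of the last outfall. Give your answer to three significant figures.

98.4 µg/L

Below outfall 1: Q → 1297 ML/d, C = (1220·3.600 + 77.10·370.0)/1297 = 25.38 µg/L.
Below outfall 2: Q → 1472 ML/d, C = (1297·25.38 + 175.0·640.0)/1472 = 98.44 µg/L.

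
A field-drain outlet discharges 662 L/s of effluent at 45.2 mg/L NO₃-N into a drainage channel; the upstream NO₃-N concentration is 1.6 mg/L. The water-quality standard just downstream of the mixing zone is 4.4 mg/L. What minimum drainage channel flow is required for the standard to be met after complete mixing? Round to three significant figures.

9650 L/s

Set C_mix = 4.4: (Q·1.600 + 662.0·45.20) / (Q + 662.0) = 4.4
→ Q = 662.0·(45.20 − 4.4)/(4.4 − 1.600) = 9646 L/s.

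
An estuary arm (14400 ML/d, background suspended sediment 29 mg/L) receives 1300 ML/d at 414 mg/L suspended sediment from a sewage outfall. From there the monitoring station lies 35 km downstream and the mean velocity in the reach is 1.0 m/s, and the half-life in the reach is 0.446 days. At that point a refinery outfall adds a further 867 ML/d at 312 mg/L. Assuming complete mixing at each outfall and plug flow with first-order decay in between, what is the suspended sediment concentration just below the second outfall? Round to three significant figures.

Flow-weighted average: C = (14400·29.00 + 1300·414.0) / 15700 = 955800/15700 = 60.88 mg/L; combined flow 15700 ML/d.
Travel time t = 35·1000 / 1.0 = 35000 s = 9.722 h.
Half-life 0.446 d → k = ln 2 / 0.446 = 1.554 d⁻¹.
First-order decay: C = 60.88·exp(−k·t) = 60.88·0.5328 = 32.44 mg/L.
At the second outfall, C = (15700·32.44 + 867.0·312.0) / (15700 + 867.0) = 47.07 mg/L.

47.1 mg/L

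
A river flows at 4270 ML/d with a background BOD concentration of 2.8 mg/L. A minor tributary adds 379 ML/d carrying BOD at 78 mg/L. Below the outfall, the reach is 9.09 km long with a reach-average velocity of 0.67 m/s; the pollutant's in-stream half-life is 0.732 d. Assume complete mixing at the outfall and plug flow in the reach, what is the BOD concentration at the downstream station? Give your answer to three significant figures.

7.70 mg/L

Flow-weighted average: C = (4270·2.800 + 379.0·78.00) / 4649 = 41520/4649 = 8.931 mg/L.
Travel time t = 9.09·1000 / 0.67 = 13570 s = 3.769 h.
Half-life 0.732 d → k = ln 2 / 0.732 = 0.9469 d⁻¹.
Decay over the reach: 8.931·exp(−kt) = 8.931·0.8618 = 7.697 mg/L.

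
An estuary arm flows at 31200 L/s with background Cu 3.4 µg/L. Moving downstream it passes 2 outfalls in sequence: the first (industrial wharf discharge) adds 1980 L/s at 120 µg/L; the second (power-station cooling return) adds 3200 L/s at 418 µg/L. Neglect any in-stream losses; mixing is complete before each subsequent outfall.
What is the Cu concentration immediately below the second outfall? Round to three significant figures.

46.2 µg/L

Below outfall 1: Q → 33180 L/s, C = (31200·3.400 + 1980·120.0)/33180 = 10.36 µg/L.
Below outfall 2: Q → 36380 L/s, C = (33180·10.36 + 3200·418.0)/36380 = 46.21 µg/L.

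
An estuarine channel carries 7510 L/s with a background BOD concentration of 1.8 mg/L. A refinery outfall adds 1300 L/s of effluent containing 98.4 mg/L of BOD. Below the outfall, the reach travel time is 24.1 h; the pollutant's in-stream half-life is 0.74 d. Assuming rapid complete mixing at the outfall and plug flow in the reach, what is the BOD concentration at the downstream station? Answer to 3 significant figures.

After mixing, C = (7510·1.800 + 1300·98.40) / 8810 = 141400/8810 = 16.05 mg/L.
Half-life 0.74 d → k = ln 2 / 0.74 = 0.9367 d⁻¹.
Decay over the reach: 16.05·exp(−kt) = 16.05·0.3904 = 6.268 mg/L.

6.27 mg/L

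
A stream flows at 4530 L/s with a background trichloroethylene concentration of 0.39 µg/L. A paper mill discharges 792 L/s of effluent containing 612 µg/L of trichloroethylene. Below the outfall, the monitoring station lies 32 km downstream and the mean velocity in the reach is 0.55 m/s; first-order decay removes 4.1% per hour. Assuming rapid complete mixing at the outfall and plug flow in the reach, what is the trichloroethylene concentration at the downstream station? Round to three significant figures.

46.5 µg/L

Conservation of mass: C = (4530·0.3900 + 792.0·612.0) / 5322 = 486500/5322 = 91.41 µg/L.
Travel time t = 32·1000 / 0.55 = 58180 s = 16.16 h.
4.1%/h lost → k = −ln(1 − 0.041) = 0.04186 h⁻¹.
Decay over the reach: 91.41·exp(−kt) = 91.41·0.5083 = 46.47 µg/L.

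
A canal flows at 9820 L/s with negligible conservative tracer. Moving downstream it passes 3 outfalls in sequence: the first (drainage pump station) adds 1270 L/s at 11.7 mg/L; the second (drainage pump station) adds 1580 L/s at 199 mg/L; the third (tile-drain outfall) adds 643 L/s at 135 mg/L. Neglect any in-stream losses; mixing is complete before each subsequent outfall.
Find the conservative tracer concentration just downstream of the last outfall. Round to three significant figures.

31.3 mg/L

Below outfall 1: Q → 11090 L/s, C = (9820·0 + 1270·11.70)/11090 = 1.340 mg/L.
Below outfall 2: Q → 12670 L/s, C = (11090·1.340 + 1580·199.0)/12670 = 25.99 mg/L.
Below outfall 3: Q → 13310 L/s, C = (12670·25.99 + 643.0·135.0)/13310 = 31.25 mg/L.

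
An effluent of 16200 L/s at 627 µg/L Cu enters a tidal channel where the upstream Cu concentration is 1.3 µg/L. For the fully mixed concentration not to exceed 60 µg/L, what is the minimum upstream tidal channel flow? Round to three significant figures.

156000 L/s

Set C_mix = 60: (Q·1.300 + 16200·627.0) / (Q + 16200) = 60
→ Q = 16200·(627.0 − 60)/(60 − 1.300) = 156500 L/s.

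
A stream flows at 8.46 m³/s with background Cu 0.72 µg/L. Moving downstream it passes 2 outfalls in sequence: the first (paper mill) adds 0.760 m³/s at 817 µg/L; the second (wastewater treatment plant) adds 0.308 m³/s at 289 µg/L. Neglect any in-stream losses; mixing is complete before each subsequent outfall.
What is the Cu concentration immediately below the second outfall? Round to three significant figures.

75.1 µg/L

After outfall 1: Q = 8.460 + 0.7600 = 9.220 m³/s; C = (8.460·0.7200 + 0.7600·817.0)/9.220 = 68.01 µg/L.
After outfall 2: Q = 9.220 + 0.3080 = 9.528 m³/s; C = (9.220·68.01 + 0.3080·289.0)/9.528 = 75.15 µg/L.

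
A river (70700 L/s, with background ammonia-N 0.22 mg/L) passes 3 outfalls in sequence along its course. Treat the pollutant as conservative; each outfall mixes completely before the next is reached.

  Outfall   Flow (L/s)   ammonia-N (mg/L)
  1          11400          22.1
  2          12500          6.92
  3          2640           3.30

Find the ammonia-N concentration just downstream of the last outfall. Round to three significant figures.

3.73 mg/L

After outfall 1: Q = 70700 + 11400 = 82100 L/s; C = (70700·0.2200 + 11400·22.10)/82100 = 3.258 mg/L.
After outfall 2: Q = 82100 + 12500 = 94600 L/s; C = (82100·3.258 + 12500·6.920)/94600 = 3.742 mg/L.
After outfall 3: Q = 94600 + 2640 = 97240 L/s; C = (94600·3.742 + 2640·3.300)/97240 = 3.730 mg/L.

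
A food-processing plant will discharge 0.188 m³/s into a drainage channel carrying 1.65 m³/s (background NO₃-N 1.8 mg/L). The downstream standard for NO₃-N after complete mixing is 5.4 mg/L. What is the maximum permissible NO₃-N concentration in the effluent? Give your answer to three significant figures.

At the limit, (Qr·Cr + Qe·Cₑ)/(Qr + Qe) = 5.4:
Cₑ = (1.838·5.4 − 1.650·1.800) / 0.1880 = 37.00 mg/L.

37.0 mg/L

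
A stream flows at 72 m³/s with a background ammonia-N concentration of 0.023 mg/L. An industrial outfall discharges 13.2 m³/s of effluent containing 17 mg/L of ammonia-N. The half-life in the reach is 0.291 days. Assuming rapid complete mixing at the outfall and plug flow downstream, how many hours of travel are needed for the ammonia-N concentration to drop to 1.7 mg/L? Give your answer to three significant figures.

4.49 h

Flow-weighted average: C = (72.00·0.02300 + 13.20·17.00) / 85.20 = 226.1/85.20 = 2.653 mg/L.
Half-life 0.291 d → k = ln 2 / 0.291 = 2.382 d⁻¹.
2.653·exp(−k·t) = 1.7 → t = ln(2.653/1.7)/k = 16150 s = 4.485 h.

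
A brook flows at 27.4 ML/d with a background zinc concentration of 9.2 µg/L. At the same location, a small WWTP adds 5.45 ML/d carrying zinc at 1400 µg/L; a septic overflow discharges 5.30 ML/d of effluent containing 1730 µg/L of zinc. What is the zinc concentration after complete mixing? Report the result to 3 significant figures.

Mass balance: C = (27.40·9.200 + 5.450·1400 + 5.300·1730) / 38.15 = 17050/38.15 = 446.9 µg/L.

447 µg/L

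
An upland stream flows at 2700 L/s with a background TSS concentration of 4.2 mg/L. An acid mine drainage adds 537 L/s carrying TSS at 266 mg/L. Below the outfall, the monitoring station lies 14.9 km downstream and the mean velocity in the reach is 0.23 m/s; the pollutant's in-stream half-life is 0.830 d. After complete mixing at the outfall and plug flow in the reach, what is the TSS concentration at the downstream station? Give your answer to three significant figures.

Flow-weighted average: C = (2700·4.200 + 537.0·266.0) / 3237 = 154200/3237 = 47.63 mg/L.
Travel time t = 14.9·1000 / 0.23 = 64780 s = 18.00 h.
Half-life 0.830 d → k = ln 2 / 0.830 = 0.8351 d⁻¹.
Decay over the reach: 47.63·exp(−kt) = 47.63·0.5346 = 25.47 mg/L.

25.5 mg/L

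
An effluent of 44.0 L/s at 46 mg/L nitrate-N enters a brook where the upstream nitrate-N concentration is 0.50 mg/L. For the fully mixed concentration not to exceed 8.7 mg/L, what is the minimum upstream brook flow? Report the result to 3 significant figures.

200 L/s

Set C_mix = 8.7: (Q·0.5000 + 44.00·46.00) / (Q + 44.00) = 8.7
→ Q = 44.00·(46.00 − 8.7)/(8.7 − 0.5000) = 200.1 L/s.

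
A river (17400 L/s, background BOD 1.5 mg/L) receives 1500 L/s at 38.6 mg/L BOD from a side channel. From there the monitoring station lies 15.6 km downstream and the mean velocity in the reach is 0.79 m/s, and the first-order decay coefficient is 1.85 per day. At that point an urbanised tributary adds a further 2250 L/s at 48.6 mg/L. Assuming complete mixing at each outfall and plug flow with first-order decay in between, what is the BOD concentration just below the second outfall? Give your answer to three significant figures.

7.77 mg/L

Flow-weighted average: C = (17400·1.500 + 1500·38.60) / 18900 = 84000/18900 = 4.444 mg/L; combined flow 18900 L/s.
Travel time t = 15.6·1000 / 0.79 = 19750 s = 5.485 h.
After decay, C = 4.444 × e^(−kt) = 4.444 × 0.6552 = 2.912 mg/L.
At the second outfall, C = (18900·2.912 + 2250·48.60) / (18900 + 2250) = 7.772 mg/L.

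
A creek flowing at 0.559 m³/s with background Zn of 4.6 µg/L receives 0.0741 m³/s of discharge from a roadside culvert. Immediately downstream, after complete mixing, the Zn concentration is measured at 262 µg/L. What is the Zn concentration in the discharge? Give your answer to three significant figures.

Mass balance: 0.5590·4.600 + 0.07410·Cₑ = 0.6331·262.0
→ Cₑ = (0.6331·262.0 − 0.5590·4.600) / 0.07410 = 2204 µg/L.

2200 µg/L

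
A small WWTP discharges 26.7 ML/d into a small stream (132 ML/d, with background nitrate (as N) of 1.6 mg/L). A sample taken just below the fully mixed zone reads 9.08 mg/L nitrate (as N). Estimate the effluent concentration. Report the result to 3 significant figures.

46.1 mg/L

Mass balance: 132.0·1.600 + 26.70·Cₑ = 158.7·9.080
→ Cₑ = (158.7·9.080 − 132.0·1.600) / 26.70 = 46.06 mg/L.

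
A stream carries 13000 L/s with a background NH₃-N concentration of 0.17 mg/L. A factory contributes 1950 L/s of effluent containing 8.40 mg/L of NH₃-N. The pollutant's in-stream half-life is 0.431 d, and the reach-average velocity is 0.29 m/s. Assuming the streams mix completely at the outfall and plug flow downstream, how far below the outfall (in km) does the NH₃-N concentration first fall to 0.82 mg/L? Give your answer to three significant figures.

6.49 km

Mass balance: C = (13000·0.1700 + 1950·8.400) / 14950 = 18590/14950 = 1.243 mg/L.
Half-life 0.431 d → k = ln 2 / 0.431 = 1.608 d⁻¹.
Set 1.243·exp(−k·t) = 0.82 → t = ln(1.243/0.82)/k = 22370 s = 6.213 h.
Distance = v·t = 0.29·22370 = 6487 m = 6.487 km.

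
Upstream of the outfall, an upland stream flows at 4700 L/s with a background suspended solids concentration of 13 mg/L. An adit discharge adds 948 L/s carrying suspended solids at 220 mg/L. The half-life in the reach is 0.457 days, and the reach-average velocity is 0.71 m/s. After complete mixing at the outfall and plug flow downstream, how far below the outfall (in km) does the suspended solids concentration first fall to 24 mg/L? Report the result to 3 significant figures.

After mixing, C = (4700·13.00 + 948.0·220.0) / 5648 = 269700/5648 = 47.74 mg/L.
Half-life 0.457 d → k = ln 2 / 0.457 = 1.517 d⁻¹.
Set 47.74·exp(−k·t) = 24 → t = ln(47.74/24)/k = 39180 s = 10.88 h.
Distance = v·t = 0.71·39180 = 27820 m = 27.82 km.

27.8 km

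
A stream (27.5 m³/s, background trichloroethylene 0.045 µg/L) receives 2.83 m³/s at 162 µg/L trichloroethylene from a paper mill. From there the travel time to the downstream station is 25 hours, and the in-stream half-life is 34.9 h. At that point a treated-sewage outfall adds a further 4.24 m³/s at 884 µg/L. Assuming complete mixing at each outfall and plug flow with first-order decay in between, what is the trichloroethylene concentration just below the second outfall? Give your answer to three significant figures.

117 µg/L

Conservation of mass: C = (27.50·0.04500 + 2.830·162.0) / 30.33 = 459.7/30.33 = 15.16 µg/L; combined flow 30.33 m³/s.
Half-life 34.9 h → k = ln 2 / 34.9 = 0.01986 h⁻¹ = 0.4767 d⁻¹.
After decay, C = 15.16 × e^(−kt) = 15.16 × 0.6086 = 9.225 µg/L.
At the second outfall, C = (30.33·9.225 + 4.240·884.0) / (30.33 + 4.240) = 116.5 µg/L.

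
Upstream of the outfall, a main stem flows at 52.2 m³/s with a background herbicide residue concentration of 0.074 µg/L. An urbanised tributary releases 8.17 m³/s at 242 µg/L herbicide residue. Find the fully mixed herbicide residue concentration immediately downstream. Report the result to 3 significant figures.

32.8 µg/L

Flow-weighted average: C = (52.20·0.07400 + 8.170·242.0) / 60.37 = 1981/60.37 = 32.81 µg/L.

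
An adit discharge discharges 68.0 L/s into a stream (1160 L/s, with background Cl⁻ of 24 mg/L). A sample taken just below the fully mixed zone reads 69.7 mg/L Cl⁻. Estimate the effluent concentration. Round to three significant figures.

849 mg/L

Mass balance: 1160·24.00 + 68.00·Cₑ = 1228·69.70
→ Cₑ = (1228·69.70 − 1160·24.00) / 68.00 = 849.3 mg/L.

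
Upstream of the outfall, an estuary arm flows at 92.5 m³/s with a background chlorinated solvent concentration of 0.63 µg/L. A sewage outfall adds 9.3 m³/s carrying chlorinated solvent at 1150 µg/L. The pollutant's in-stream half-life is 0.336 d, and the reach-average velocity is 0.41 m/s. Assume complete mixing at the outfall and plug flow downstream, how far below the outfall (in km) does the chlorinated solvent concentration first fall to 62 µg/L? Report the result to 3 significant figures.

After mixing, C = (92.50·0.6300 + 9.300·1150) / 101.8 = 10750/101.8 = 105.6 µg/L.
Half-life 0.336 d → k = ln 2 / 0.336 = 2.063 d⁻¹.
Set 105.6·exp(−k·t) = 62 → t = ln(105.6/62)/k = 22320 s = 6.199 h.
Distance = v·t = 0.41·22320 = 9149 m = 9.149 km.

9.15 km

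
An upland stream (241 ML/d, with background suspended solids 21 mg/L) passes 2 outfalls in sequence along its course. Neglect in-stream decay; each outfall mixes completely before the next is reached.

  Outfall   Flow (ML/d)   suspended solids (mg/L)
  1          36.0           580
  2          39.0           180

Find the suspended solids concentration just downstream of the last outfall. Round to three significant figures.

Below outfall 1: Q → 277.0 ML/d, C = (241.0·21.00 + 36.00·580.0)/277.0 = 93.65 mg/L.
Below outfall 2: Q → 316.0 ML/d, C = (277.0·93.65 + 39.00·180.0)/316.0 = 104.3 mg/L.

104 mg/L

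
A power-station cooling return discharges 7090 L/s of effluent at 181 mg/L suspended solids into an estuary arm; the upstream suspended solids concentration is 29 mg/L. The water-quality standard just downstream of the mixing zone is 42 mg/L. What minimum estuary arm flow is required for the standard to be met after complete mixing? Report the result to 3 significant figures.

Set C_mix = 42: (Q·29.00 + 7090·181.0) / (Q + 7090) = 42
→ Q = 7090·(181.0 − 42)/(42 − 29.00) = 75810 L/s.

75800 L/s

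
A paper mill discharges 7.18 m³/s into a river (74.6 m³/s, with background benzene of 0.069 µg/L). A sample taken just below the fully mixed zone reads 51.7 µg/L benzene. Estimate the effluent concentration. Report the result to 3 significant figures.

Mass balance: 74.60·0.06900 + 7.180·Cₑ = 81.78·51.70
→ Cₑ = (81.78·51.70 − 74.60·0.06900) / 7.180 = 588.1 µg/L.

588 µg/L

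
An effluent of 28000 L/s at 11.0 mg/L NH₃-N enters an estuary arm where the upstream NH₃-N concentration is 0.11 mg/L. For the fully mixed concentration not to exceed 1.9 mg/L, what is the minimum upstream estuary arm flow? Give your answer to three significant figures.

Set C_mix = 1.9: (Q·0.1100 + 28000·11.00) / (Q + 28000) = 1.9
→ Q = 28000·(11.00 − 1.9)/(1.9 − 0.1100) = 142300 L/s.

142000 L/s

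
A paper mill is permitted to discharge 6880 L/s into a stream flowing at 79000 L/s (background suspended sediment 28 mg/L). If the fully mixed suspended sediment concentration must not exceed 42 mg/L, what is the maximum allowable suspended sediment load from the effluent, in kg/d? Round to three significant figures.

Mass balance at the limit: 79000·28.00 + 6880·Cₑ = 85880·42 → Cₑ = 202.8 mg/L.
6880 L/s = 6.880 m³/s. Load = 6.880 m³/s × 202.8 g/m³ × 86 400 s/d = 120500 kg/d.

121000 kg/d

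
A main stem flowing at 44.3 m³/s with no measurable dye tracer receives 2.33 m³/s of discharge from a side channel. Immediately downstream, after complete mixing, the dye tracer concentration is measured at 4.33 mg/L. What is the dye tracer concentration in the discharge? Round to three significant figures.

Mass balance: 44.30·0 + 2.330·Cₑ = 46.63·4.330
→ Cₑ = (46.63·4.330 − 44.30·0) / 2.330 = 86.66 mg/L.

86.7 mg/L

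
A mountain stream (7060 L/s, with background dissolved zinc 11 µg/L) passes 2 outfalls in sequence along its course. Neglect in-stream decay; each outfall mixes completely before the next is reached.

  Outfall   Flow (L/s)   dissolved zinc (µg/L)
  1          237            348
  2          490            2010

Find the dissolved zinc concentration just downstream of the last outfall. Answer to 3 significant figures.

147 µg/L

Below outfall 1: Q → 7297 L/s, C = (7060·11.00 + 237.0·348.0)/7297 = 21.95 µg/L.
Below outfall 2: Q → 7787 L/s, C = (7297·21.95 + 490.0·2010)/7787 = 147.0 µg/L.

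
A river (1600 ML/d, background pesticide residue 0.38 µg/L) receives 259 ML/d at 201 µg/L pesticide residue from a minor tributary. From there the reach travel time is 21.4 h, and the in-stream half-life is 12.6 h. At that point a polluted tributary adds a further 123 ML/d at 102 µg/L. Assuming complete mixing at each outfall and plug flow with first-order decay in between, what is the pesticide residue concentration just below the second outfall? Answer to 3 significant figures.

14.5 µg/L

Mixed concentration C = ΣQC/ΣQ = (1600·0.3800 + 259.0·201.0) / 1859 = 52670/1859 = 28.33 µg/L; combined flow 1859 ML/d.
Half-life 12.6 h → k = ln 2 / 12.6 = 0.05501 h⁻¹ = 1.320 d⁻¹.
After decay, C = 28.33 × e^(−kt) = 28.33 × 0.3081 = 8.729 µg/L.
Second outfall: C = (1859·8.729 + 123.0·102.0)/1982 = 14.52 µg/L.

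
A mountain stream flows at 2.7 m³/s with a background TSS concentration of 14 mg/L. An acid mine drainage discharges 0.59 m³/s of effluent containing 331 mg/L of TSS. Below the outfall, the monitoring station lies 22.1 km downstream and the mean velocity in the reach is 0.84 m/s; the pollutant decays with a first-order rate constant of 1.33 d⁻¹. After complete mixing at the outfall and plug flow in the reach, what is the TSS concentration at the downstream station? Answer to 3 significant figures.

47.3 mg/L

Conservation of mass: C = (2.700·14.00 + 0.5900·331.0) / 3.290 = 233.1/3.290 = 70.85 mg/L.
Travel time t = 22.1·1000 / 0.84 = 26310 s = 7.308 h.
Applying C = C₀e^(−kt): 70.85 × 0.6670 = 47.25 mg/L.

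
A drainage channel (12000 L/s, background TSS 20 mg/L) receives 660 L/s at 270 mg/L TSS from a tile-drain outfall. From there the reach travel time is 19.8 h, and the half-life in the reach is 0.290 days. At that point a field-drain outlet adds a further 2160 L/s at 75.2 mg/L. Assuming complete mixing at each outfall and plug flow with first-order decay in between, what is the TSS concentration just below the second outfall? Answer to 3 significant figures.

14.9 mg/L

After mixing, C = (12000·20.00 + 660.0·270.0) / 12660 = 418200/12660 = 33.03 mg/L; combined flow 12660 L/s.
Half-life 0.290 d → k = ln 2 / 0.290 = 2.390 d⁻¹.
After decay, C = 33.03 × e^(−kt) = 33.03 × 0.1392 = 4.598 mg/L.
At the second outfall, C = (12660·4.598 + 2160·75.20) / (12660 + 2160) = 14.89 mg/L.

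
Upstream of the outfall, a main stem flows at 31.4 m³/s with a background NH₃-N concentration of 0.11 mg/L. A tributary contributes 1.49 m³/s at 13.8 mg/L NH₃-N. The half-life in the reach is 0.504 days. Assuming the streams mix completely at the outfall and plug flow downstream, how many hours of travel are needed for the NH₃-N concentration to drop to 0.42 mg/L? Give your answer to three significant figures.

Mass balance: C = (31.40·0.1100 + 1.490·13.80) / 32.89 = 24.02/32.89 = 0.7302 mg/L.
Half-life 0.504 d → k = ln 2 / 0.504 = 1.375 d⁻¹.
0.7302·exp(−k·t) = 0.42 → t = ln(0.7302/0.42)/k = 34740 s = 9.651 h.

9.65 h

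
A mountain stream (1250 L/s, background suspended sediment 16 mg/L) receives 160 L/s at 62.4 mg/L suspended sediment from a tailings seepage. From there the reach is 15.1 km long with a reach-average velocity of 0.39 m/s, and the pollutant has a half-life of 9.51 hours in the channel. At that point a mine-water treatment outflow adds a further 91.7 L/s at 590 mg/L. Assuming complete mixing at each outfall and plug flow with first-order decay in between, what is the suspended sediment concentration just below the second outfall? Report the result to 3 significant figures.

Flow-weighted average: C = (1250·16.00 + 160.0·62.40) / 1410 = 29980/1410 = 21.27 mg/L; combined flow 1410 L/s.
Travel time t = 15.1·1000 / 0.39 = 38720 s = 10.75 h.
Half-life 9.51 h → k = ln 2 / 9.51 = 0.07289 h⁻¹ = 1.749 d⁻¹.
Decay over the reach: 21.27·exp(−kt) = 21.27·0.4566 = 9.710 mg/L.
Second outfall: C = (1410·9.710 + 91.70·590.0)/1502 = 45.15 mg/L.

45.1 mg/L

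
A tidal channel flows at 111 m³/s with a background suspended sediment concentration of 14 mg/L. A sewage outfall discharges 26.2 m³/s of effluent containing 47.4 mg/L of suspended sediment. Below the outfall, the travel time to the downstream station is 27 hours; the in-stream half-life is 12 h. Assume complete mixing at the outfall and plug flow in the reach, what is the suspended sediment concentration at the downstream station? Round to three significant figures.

Flow-weighted average: C = (111.0·14.00 + 26.20·47.40) / 137.2 = 2796/137.2 = 20.38 mg/L.
Half-life 12 h → k = ln 2 / 12 = 0.05776 h⁻¹ = 1.386 d⁻¹.
Applying C = C₀e^(−kt): 20.38 × 0.2102 = 4.284 mg/L.

4.28 mg/L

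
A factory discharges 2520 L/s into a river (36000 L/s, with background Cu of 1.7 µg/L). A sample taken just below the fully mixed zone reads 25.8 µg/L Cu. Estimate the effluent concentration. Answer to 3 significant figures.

370 µg/L

Mass balance: 36000·1.700 + 2520·Cₑ = 38520·25.80
→ Cₑ = (38520·25.80 − 36000·1.700) / 2520 = 370.1 µg/L.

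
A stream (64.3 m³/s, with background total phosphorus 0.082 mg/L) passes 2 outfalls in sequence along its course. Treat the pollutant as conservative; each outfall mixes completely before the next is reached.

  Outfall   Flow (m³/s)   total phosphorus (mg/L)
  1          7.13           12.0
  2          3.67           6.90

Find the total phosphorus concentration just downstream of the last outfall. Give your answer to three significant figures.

1.55 mg/L

Below outfall 1: Q → 71.43 m³/s, C = (64.30·0.08200 + 7.130·12.00)/71.43 = 1.272 mg/L.
Below outfall 2: Q → 75.10 m³/s, C = (71.43·1.272 + 3.670·6.900)/75.10 = 1.547 mg/L.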